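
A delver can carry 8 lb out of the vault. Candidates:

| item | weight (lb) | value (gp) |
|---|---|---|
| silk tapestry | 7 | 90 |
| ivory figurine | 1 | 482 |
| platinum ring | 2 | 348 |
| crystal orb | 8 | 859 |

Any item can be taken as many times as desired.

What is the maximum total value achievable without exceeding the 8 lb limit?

Density check — ivory figurine 482.00, platinum ring 174.00, crystal orb 107.38 are the best per lb.
Taking 8×ivory figurine: 8 lb used, 3856 in value.
That's the maximum — no swap from here does better than 3856.

3856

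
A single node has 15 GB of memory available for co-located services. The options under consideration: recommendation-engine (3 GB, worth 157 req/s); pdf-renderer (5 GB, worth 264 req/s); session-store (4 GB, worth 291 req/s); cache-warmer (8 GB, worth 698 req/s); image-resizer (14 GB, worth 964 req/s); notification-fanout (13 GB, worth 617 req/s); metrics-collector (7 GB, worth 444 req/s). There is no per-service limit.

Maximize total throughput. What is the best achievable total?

1146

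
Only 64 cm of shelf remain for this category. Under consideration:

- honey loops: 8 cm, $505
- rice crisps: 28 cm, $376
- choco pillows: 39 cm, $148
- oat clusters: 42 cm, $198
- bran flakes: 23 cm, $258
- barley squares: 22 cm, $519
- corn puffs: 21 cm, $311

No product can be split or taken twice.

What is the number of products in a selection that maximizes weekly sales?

3

The maximum weekly sales within 64 cm is 1400.
For example honey loops + rice crisps + barley squares achieves it, using 58 cm.
Every optimal selection uses 3 products.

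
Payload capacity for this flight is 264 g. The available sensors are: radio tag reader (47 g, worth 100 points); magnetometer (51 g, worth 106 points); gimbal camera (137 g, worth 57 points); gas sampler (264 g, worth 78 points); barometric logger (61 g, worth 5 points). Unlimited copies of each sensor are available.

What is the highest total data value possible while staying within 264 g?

530

A density-first pass picks 5×radio tag reader — 500 at 235 g.
The 235 g tied up in 5×radio tag reader is better spent on 5×magnetometer — total rises to 530 (255 g).
The spare 9 g is too small for any remaining sensor, and no exchange beats 530.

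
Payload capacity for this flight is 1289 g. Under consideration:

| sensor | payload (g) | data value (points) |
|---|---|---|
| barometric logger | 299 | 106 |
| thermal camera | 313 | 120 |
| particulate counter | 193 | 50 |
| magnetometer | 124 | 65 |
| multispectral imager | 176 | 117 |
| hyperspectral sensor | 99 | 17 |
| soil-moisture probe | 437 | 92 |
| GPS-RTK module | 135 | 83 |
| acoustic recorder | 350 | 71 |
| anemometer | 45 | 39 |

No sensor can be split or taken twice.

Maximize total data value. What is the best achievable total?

580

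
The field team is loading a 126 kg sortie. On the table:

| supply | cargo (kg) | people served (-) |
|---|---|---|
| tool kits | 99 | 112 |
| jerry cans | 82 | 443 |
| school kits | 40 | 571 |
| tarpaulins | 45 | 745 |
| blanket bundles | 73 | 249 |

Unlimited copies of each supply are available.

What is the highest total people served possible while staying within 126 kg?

1887

Taking the top-ratio supplies first gives 2×tarpaulins for 1490 (90 kg).
The 45 kg tied up in tarpaulins is better spent on 2×school kits — total rises to 1887 (125 kg).
The spare 1 kg is too small for any remaining supply, and no exchange beats 1887.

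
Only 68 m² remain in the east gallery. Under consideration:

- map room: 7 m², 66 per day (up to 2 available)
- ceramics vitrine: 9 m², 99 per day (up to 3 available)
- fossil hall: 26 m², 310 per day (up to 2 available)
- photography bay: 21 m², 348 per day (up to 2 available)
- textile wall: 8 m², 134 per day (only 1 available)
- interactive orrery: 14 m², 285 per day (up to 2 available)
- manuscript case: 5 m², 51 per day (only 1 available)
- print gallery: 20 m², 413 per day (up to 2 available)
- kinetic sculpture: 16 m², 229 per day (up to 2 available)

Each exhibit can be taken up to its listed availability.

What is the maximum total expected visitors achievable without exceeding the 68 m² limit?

1396

The ratio ordering already packs tightly: 2×interactive orrery + 2×print gallery, 68 m², 1396.
That's the maximum — no swap from here does better than 1396.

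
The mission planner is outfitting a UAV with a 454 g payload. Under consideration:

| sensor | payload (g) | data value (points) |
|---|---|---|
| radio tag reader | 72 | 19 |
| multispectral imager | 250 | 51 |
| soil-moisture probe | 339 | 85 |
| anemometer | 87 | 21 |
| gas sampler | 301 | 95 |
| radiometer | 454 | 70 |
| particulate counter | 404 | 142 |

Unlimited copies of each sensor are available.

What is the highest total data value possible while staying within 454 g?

142

Ranking by ratio (data value/g): particulate counter 0.35, gas sampler 0.32, radio tag reader 0.26.
The ratio ordering already packs tightly: particulate counter, 404 g, 142.
Every other selection either busts 454 g or fails to beat 142.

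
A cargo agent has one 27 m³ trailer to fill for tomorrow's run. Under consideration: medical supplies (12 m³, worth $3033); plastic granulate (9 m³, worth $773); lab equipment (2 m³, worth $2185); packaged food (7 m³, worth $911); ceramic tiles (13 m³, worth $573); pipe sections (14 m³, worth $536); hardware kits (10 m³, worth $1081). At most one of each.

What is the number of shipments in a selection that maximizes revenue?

3

The maximum revenue within 27 m³ is 6299.
For example medical supplies + lab equipment + hardware kits achieves it, using 24 m³.
Any selection reaching 6299 contains exactly 3 shipments.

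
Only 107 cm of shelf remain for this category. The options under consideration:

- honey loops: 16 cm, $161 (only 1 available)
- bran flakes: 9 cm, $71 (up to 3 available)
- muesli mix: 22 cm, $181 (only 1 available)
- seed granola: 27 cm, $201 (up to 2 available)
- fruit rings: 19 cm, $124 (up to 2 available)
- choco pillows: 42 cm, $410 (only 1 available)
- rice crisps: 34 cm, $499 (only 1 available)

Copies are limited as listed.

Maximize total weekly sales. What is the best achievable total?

1161

By weekly sales per cm: rice crisps 14.68, honey loops 10.06, choco pillows 9.76, muesli mix 8.23 lead.
Greedy by ratio would take honey loops + bran flakes + choco pillows + rice crisps: 101 cm used, total 1141.
Dropping honey loops frees 16 cm; slotting in muesli mix (22 cm) lifts the total to 1161 at 107 cm.
No other feasible combination exceeds 1161.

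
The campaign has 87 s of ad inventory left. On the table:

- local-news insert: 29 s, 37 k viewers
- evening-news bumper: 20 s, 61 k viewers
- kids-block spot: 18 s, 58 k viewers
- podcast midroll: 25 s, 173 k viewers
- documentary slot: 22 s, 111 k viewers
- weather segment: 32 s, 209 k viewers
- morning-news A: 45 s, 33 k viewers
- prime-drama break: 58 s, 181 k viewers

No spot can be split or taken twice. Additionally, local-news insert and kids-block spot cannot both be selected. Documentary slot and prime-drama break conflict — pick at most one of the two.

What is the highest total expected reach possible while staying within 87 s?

493

Ranking by ratio (expected reach/s): podcast midroll 6.92, weather segment 6.53, documentary slot 5.05.
Podcast midroll + documentary slot + weather segment uses 79 of the 87 s and totals 493.
The closest alternative, evening-news bumper + podcast midroll + weather segment, reaches only 443.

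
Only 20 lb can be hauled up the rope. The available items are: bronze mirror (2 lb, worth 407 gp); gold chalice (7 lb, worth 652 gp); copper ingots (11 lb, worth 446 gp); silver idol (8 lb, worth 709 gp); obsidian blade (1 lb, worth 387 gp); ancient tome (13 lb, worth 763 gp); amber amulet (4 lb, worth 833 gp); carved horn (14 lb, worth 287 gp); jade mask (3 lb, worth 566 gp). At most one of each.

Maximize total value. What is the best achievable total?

A density-first pass picks bronze mirror + gold chalice + obsidian blade + amber amulet + jade mask — 2845 at 17 lb.
The 7 lb tied up in gold chalice is better spent on silver idol — total rises to 2902 (18 lb).
Nothing else within 20 lb beats 2902.

2902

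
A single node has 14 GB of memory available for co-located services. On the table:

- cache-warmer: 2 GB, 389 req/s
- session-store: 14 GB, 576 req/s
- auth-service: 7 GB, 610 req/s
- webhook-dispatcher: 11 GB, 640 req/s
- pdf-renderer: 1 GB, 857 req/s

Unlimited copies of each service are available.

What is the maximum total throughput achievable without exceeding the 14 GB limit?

11998

Taking 14×pdf-renderer: 14 GB used, 11998 in throughput.
Every other selection either busts 14 GB or fails to beat 11998.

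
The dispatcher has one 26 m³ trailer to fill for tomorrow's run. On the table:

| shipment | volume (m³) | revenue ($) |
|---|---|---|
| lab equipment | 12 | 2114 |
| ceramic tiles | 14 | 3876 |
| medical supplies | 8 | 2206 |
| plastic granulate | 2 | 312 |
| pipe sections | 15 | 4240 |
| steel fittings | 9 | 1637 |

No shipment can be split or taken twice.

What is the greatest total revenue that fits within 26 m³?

6758

Best packing: medical supplies + plastic granulate + pipe sections — 25 m³, 6758 total.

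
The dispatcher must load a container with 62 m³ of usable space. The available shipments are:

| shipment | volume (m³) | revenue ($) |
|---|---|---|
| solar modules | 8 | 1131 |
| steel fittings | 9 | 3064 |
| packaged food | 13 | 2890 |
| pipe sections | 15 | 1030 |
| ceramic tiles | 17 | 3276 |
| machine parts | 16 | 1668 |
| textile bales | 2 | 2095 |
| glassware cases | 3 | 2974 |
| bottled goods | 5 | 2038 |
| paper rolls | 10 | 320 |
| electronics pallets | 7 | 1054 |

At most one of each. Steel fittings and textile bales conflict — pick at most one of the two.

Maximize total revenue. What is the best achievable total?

By revenue per m³: textile bales 1047.50, glassware cases 991.33, bottled goods 407.60, steel fittings 340.44 lead.
Taking solar modules + steel fittings + packaged food + ceramic tiles + glassware cases + bottled goods + electronics pallets: 62 m³ used, 16427 in revenue.
Runner-up solar modules + packaged food + ceramic tiles + textile bales + glassware cases + bottled goods + electronics pallets tops out at 15458.

16427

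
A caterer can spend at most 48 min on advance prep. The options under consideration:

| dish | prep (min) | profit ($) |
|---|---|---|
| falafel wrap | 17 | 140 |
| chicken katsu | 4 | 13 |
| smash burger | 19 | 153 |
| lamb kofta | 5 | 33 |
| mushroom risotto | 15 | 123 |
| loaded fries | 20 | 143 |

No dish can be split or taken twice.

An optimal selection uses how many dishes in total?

4

Optimal total is 342.
One optimal bundle: chicken katsu + smash burger + lamb kofta + loaded fries (48 min).
Any selection reaching 342 contains exactly 4 dishes.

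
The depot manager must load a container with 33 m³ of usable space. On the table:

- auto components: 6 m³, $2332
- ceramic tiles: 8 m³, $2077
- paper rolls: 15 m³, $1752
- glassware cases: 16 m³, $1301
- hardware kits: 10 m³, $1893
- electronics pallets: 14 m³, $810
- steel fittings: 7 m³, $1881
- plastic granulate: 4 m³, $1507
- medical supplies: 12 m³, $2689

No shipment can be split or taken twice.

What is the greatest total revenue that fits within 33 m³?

Greedy by ratio would take auto components + ceramic tiles + steel fittings + plastic granulate: 25 m³ used, total 7797.
Dropping plastic granulate frees 4 m³; slotting in medical supplies (12 m³) lifts the total to 8979 at 33 m³.
Next best is auto components + ceramic tiles + plastic granulate + medical supplies at 8605 (30 m³) — short by 374.

8979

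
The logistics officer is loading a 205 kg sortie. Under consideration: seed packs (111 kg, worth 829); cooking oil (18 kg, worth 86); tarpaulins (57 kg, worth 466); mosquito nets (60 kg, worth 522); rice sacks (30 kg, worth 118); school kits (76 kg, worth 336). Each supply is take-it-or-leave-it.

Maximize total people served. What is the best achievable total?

Filling by ratio: cooking oil + tarpaulins + mosquito nets + rice sacks for 1192, with 40 kg left unused.
Dropping cooking oil and tarpaulins frees 75 kg; slotting in seed packs (111 kg) lifts the total to 1469 at 201 kg.

1469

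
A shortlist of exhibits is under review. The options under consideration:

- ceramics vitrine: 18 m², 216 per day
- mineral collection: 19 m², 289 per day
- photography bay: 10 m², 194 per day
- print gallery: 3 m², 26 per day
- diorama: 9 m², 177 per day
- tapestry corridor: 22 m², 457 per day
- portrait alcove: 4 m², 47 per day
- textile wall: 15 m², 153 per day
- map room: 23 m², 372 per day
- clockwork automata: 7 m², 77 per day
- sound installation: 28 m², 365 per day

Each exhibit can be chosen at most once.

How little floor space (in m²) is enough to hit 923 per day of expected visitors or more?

50

Look for the lowest-floor combination reaching 923.
mineral collection + diorama + tapestry corridor reaches 923 using 50 m².
Below 50 m² the best achievable stays under 923.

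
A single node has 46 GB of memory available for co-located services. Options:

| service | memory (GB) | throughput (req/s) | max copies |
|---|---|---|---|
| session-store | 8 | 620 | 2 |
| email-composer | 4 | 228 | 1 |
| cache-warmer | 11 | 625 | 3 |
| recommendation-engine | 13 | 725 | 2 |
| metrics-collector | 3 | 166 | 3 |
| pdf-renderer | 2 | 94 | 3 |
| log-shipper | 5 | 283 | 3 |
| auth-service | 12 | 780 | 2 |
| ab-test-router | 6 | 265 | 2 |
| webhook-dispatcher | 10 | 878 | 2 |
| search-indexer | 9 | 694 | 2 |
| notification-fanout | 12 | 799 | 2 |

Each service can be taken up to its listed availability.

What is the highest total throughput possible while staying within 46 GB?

3764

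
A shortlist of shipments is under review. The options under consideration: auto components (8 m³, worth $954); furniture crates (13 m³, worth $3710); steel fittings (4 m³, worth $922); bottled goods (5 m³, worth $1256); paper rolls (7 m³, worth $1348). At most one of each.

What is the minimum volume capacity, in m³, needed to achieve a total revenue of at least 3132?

13

Minimise m³ subject to total revenue ≥ 3132.
furniture crates reaches 3710 using 13 m³.
No combination under 13 m³ hits 3132.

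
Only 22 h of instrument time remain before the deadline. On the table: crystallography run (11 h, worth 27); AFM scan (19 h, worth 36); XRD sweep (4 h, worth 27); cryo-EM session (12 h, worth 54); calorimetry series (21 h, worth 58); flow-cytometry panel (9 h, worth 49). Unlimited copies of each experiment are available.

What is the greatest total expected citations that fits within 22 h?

The ratio ordering already packs tightly: 5×XRD sweep, 20 h, 135.

135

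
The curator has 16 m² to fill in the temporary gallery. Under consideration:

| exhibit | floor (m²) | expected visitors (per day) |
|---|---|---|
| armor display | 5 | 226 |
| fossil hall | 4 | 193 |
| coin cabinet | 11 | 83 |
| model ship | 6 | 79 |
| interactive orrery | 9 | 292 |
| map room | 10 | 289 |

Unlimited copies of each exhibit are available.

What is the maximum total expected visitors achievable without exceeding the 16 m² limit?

772

Ranking by ratio (expected visitors/m²): fossil hall 48.25, armor display 45.20, interactive orrery 32.44.
4×fossil hall uses 16 of the 16 m² and totals 772.
Nothing else within 16 m² beats 772.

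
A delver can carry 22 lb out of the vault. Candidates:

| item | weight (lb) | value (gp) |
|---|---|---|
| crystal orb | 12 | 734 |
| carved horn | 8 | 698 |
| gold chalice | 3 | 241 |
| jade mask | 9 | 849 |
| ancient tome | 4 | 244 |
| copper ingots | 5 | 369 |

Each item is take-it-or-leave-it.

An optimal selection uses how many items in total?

3

The maximum value within 22 lb is 1916.
carved horn + jade mask + copper ingots hits 1916 at 22 lb.
All optima have 3 items.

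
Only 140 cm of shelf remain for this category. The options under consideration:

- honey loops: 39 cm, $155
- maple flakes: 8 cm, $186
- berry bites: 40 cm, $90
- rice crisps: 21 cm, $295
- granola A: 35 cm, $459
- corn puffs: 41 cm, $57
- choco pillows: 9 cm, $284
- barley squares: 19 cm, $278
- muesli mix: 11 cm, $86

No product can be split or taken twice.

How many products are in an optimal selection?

6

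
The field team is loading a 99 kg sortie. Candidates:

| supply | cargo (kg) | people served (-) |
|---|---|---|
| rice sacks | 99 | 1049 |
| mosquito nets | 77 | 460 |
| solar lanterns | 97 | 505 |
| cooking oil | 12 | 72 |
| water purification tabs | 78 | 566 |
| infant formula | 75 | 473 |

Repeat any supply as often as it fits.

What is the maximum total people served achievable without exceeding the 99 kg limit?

Taking rice sacks: 99 kg used, 1049 in people served.
That's the maximum — no swap from here does better than 1049.

1049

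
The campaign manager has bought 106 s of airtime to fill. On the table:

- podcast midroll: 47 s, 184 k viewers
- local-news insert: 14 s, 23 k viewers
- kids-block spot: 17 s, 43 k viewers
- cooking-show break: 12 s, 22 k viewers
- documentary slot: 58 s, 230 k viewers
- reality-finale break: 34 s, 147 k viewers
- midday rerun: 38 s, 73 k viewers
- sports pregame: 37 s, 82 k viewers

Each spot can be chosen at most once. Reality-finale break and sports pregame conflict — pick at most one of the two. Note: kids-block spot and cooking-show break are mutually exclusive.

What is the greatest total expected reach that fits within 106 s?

414

A density-first pass picks cooking-show break + documentary slot + reality-finale break — 399 at 104 s.
Replace cooking-show break and reality-finale break with podcast midroll: the trade gains 15 net, giving 414 at 105 s.
Runner-up local-news insert + documentary slot + reality-finale break tops out at 400.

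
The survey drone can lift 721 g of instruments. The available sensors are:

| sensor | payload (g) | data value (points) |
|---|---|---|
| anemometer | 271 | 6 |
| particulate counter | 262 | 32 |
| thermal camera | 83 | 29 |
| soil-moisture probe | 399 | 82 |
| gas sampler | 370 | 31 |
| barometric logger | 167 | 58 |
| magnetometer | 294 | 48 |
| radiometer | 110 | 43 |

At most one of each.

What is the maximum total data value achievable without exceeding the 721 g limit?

183

A density-first pass picks thermal camera + barometric logger + magnetometer + radiometer — 178 at 654 g.
Dropping thermal camera and magnetometer frees 377 g; slotting in soil-moisture probe (399 g) lifts the total to 183 at 676 g.
Next best is thermal camera + barometric logger + magnetometer + radiometer at 178 (654 g) — short by 5.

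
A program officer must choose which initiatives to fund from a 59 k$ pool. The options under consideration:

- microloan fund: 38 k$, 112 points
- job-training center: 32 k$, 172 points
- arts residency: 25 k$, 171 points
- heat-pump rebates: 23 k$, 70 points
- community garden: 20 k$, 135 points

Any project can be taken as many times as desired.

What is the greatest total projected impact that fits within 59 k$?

343

Ranking by ratio (projected impact/k$): arts residency 6.84, community garden 6.75, job-training center 5.38, heat-pump rebates 3.04.
The ratio heuristic lands on 2×arts residency (342) but leaves 9 k$ idle.
Dropping arts residency frees 25 k$; slotting in job-training center (32 k$) lifts the total to 343 at 57 k$.
Nothing else within 59 k$ beats 343.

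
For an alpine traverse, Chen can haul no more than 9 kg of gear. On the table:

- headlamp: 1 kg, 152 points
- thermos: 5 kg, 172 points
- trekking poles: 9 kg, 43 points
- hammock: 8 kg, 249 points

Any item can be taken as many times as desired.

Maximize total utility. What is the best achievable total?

Density check — headlamp 152.00, thermos 34.40, hammock 31.12, trekking poles 4.78 are the best per kg.
The ratio ordering already packs tightly: 9×headlamp, 9 kg, 1368.
That's the maximum — no swap from here does better than 1368.

1368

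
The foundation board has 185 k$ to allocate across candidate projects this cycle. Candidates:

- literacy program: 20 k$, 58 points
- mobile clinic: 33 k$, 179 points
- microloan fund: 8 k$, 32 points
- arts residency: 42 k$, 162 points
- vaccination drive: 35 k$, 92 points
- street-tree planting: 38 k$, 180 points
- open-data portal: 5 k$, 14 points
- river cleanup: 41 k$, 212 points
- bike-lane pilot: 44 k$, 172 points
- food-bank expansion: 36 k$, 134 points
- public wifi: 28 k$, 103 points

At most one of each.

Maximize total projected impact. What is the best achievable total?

846

Greedy by ratio would take literacy program + mobile clinic + microloan fund + street-tree planting + river cleanup + bike-lane pilot: 184 k$ used, total 833.
Dropping literacy program and microloan fund frees 28 k$; slotting in public wifi (28 k$) lifts the total to 846 at 184 k$.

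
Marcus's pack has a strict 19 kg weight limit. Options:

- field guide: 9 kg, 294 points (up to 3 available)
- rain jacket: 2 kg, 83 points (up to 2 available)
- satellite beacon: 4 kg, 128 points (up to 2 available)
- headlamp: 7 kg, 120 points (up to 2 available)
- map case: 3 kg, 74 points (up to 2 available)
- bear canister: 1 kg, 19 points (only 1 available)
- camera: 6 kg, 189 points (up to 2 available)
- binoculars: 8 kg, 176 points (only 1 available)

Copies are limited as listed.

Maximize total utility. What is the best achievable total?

Greedy by ratio would take field guide + 2×rain jacket + satellite beacon + bear canister: 18 kg used, total 607.
Dropping satellite beacon and bear canister frees 5 kg; slotting in camera (6 kg) lifts the total to 649 at 19 kg.
That's the maximum — no swap from here does better than 649.

649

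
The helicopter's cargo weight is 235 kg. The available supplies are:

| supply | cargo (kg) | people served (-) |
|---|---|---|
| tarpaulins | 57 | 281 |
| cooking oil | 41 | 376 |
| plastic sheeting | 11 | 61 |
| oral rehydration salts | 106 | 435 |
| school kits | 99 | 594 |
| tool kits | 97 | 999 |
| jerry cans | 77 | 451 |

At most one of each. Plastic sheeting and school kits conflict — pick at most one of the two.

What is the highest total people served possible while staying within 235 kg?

1887

Taking cooking oil + plastic sheeting + tool kits + jerry cans: 226 kg used, 1887 in people served.
The closest alternative, cooking oil + tool kits + jerry cans, reaches only 1826.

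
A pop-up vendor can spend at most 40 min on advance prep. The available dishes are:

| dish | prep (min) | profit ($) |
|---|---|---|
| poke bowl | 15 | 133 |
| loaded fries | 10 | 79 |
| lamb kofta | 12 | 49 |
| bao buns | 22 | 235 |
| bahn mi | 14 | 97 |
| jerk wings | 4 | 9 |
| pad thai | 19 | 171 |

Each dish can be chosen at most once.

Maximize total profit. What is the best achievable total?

368

Best packing: poke bowl + bao buns — 37 min, 368 total.
Every other selection either busts 40 min or fails to beat 368.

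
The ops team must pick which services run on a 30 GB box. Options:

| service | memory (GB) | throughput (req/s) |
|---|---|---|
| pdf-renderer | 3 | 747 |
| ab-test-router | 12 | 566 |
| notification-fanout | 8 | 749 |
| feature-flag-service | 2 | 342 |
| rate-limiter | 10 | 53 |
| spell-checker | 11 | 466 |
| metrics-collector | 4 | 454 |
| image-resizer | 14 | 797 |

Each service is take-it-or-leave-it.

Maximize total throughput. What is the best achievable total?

By throughput per GB: pdf-renderer 249.00, feature-flag-service 171.00, metrics-collector 113.50, notification-fanout 93.62 lead.
Pdf-renderer + ab-test-router + notification-fanout + feature-flag-service + metrics-collector uses 29 of the 30 GB and totals 2858.
Runner-up pdf-renderer + notification-fanout + feature-flag-service + spell-checker + metrics-collector tops out at 2758.

2858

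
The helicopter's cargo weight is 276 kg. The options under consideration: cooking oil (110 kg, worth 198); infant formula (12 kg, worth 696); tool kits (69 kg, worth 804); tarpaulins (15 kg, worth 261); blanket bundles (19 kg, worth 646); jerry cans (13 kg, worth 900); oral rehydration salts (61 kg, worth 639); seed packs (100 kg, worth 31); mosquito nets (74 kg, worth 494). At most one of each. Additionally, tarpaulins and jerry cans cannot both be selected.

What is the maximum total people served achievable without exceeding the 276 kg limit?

4179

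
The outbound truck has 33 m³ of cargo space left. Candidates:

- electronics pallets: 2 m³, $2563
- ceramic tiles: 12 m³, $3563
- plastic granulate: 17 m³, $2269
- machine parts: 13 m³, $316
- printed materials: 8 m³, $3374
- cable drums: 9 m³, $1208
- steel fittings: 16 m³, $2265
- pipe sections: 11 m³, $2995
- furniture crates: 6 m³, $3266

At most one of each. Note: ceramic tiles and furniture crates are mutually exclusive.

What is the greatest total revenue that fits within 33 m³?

12495

Best packing: electronics pallets + ceramic tiles + printed materials + pipe sections — 33 m³, 12495 total.
An exhaustive check of the 512 subsets confirms 12495.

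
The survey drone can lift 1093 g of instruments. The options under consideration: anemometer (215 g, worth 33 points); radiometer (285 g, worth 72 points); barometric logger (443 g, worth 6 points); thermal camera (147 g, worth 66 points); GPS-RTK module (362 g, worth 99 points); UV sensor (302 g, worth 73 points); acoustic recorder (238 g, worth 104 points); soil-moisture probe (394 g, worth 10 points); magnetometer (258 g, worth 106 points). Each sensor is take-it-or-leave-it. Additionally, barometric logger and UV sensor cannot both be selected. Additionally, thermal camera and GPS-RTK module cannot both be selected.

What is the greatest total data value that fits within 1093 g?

Radiometer + UV sensor + acoustic recorder + magnetometer uses 1083 of the 1093 g and totals 355.
Runner-up thermal camera + UV sensor + acoustic recorder + magnetometer tops out at 349.

355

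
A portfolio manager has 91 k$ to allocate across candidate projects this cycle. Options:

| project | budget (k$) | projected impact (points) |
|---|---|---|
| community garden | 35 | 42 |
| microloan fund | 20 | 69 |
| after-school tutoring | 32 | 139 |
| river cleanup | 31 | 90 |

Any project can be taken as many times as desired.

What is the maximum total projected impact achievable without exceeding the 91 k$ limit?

347

The ratio ordering already packs tightly: microloan fund + 2×after-school tutoring, 84 k$, 347.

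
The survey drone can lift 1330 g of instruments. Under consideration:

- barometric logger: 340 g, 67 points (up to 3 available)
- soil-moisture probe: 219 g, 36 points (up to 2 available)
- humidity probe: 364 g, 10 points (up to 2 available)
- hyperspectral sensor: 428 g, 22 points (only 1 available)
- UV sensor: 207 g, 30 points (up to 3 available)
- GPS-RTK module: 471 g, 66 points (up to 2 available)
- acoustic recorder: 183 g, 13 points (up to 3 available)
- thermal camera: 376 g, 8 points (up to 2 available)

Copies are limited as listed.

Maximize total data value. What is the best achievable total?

3×barometric logger + soil-moisture probe uses 1239 of the 1330 g and totals 237.

237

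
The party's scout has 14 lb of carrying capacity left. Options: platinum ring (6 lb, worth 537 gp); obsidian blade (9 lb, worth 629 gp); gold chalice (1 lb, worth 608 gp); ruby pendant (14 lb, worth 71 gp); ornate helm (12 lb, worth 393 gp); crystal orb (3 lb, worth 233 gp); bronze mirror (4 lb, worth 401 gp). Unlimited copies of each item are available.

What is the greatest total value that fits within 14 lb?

8512

Best packing: 14×gold chalice — 14 lb, 8512 total.
That's the maximum — no swap from here does better than 8512.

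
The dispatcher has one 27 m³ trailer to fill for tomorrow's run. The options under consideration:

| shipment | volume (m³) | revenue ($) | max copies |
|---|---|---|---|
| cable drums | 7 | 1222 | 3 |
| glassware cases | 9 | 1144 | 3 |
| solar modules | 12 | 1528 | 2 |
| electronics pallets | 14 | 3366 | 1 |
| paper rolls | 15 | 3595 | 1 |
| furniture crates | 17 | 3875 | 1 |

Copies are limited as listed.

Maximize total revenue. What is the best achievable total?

5123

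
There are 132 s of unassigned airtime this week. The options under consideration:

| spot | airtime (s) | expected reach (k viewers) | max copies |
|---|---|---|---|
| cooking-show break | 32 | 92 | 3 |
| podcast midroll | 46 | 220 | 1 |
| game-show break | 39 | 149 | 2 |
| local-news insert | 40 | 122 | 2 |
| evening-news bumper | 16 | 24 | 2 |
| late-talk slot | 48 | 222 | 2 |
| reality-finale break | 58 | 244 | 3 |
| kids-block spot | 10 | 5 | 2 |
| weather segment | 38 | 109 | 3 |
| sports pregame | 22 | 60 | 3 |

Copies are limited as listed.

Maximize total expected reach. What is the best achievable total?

By expected reach per s: podcast midroll 4.78, late-talk slot 4.62, reality-finale break 4.21, game-show break 3.82 lead.
A density-first pass picks cooking-show break + podcast midroll + late-talk slot — 534 at 126 s.
Dropping cooking-show break frees 32 s; slotting in weather segment (38 s) lifts the total to 551 at 132 s.

551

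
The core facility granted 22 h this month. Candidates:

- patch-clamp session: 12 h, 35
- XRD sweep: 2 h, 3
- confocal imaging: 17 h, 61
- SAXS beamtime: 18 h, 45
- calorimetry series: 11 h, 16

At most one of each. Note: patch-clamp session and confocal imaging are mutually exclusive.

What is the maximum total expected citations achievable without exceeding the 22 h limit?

The ratio ordering already packs tightly: XRD sweep + confocal imaging, 19 h, 64.

64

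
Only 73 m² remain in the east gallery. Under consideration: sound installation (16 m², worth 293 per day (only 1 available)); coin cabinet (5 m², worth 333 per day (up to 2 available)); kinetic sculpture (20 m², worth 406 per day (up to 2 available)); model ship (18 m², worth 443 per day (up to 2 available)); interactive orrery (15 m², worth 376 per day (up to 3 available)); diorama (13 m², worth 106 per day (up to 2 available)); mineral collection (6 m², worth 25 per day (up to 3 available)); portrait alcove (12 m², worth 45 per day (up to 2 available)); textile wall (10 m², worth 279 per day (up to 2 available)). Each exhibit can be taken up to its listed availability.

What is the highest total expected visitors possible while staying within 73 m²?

A density-first pass picks 2×coin cabinet + 2×interactive orrery + diorama + 2×textile wall — 2082 at 73 m².
Dropping diorama and 2×textile wall frees 33 m²; slotting in model ship + interactive orrery (33 m²) lifts the total to 2237 at 73 m².

2237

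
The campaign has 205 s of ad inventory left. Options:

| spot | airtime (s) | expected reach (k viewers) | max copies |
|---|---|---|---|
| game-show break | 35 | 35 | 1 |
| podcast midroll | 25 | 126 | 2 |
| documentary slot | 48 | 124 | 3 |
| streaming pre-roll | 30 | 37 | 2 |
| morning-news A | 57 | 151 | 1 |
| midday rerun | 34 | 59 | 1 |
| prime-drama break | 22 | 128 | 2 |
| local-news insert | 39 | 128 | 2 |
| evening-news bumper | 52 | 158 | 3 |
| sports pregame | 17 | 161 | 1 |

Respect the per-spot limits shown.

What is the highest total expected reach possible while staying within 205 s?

A density-first pass picks 2×podcast midroll + 2×prime-drama break + 2×local-news insert + sports pregame — 925 at 189 s.
Dropping local-news insert frees 39 s; slotting in evening-news bumper (52 s) lifts the total to 955 at 202 s.
That's the maximum — no swap from here does better than 955.

955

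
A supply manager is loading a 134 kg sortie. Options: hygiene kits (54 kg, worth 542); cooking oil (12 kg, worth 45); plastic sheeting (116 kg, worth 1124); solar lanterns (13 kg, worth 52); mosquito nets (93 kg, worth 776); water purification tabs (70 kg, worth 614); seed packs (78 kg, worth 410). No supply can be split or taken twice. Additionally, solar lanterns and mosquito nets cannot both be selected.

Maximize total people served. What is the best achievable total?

1176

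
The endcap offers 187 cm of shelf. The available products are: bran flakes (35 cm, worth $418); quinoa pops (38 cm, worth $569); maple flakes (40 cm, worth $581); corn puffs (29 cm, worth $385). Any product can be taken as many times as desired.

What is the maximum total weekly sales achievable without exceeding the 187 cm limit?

2697

By weekly sales per cm: quinoa pops 14.97, maple flakes 14.53, corn puffs 13.28, bran flakes 11.94 lead.
A density-first pass picks 4×quinoa pops + corn puffs — 2661 at 181 cm.
Dropping 3×quinoa pops frees 114 cm; slotting in 3×maple flakes (120 cm) lifts the total to 2697 at 187 cm.
Nothing else within 187 cm beats 2697.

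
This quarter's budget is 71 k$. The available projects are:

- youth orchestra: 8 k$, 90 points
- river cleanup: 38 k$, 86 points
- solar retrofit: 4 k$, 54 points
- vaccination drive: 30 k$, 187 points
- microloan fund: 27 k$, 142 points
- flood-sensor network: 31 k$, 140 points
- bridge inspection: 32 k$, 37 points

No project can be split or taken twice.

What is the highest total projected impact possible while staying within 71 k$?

Density check — solar retrofit 13.50, youth orchestra 11.25, vaccination drive 6.23 are the best per k$.
The ratio ordering already packs tightly: youth orchestra + solar retrofit + vaccination drive + microloan fund, 69 k$, 473.

473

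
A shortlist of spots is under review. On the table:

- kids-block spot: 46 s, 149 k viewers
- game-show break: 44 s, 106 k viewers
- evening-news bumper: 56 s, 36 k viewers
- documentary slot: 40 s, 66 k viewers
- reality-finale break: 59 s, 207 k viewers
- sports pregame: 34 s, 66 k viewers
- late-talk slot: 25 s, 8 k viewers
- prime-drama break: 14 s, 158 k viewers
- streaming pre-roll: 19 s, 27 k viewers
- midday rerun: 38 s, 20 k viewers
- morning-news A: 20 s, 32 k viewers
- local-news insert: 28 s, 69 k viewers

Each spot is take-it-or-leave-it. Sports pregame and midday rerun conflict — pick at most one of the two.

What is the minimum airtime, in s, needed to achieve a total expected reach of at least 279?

60

Minimise s subject to total expected reach ≥ 279.
kids-block spot + prime-drama break: 307 expected reach at 60 s.
No combination under 60 s hits 279.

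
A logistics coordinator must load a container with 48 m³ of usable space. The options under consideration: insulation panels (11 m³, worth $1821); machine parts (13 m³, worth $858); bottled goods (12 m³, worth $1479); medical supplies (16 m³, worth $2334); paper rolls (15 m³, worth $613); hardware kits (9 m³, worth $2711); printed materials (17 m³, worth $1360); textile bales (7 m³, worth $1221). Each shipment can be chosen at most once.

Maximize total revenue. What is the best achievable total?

8345

The ratio heuristic lands on insulation panels + medical supplies + hardware kits + textile bales (8087) but leaves 5 m³ idle.
Dropping textile bales frees 7 m³; slotting in bottled goods (12 m³) lifts the total to 8345 at 48 m³.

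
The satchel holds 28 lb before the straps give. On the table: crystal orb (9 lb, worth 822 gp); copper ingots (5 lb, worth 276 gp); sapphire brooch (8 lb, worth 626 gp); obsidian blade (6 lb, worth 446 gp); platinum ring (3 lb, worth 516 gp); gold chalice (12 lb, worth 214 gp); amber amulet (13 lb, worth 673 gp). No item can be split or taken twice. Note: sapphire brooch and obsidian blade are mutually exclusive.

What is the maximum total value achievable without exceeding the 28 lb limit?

Density check — platinum ring 172.00, crystal orb 91.33, sapphire brooch 78.25, obsidian blade 74.33 are the best per lb.
Taking crystal orb + copper ingots + sapphire brooch + platinum ring: 25 lb used, 2240 in value.
The closest alternative, crystal orb + copper ingots + obsidian blade + platinum ring, reaches only 2060.

2240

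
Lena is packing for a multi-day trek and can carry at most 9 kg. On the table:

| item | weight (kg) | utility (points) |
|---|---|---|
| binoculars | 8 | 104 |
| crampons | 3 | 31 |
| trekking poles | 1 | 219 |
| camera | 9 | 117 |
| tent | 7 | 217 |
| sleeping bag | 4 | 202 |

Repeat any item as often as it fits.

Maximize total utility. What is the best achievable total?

1971

By utility per kg: trekking poles 219.00, sleeping bag 50.50, tent 31.00 lead.
Taking 9×trekking poles: 9 kg used, 1971 in utility.
That's the maximum — no swap from here does better than 1971.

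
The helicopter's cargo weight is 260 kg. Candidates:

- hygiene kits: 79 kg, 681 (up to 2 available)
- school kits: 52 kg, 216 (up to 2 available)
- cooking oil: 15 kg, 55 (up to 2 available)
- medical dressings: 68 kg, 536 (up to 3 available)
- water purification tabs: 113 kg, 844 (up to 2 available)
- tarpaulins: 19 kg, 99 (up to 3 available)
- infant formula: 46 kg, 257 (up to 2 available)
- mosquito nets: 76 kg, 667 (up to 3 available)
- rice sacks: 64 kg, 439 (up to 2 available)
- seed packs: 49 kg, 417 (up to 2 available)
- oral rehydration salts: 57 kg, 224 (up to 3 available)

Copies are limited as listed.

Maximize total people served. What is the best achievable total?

2196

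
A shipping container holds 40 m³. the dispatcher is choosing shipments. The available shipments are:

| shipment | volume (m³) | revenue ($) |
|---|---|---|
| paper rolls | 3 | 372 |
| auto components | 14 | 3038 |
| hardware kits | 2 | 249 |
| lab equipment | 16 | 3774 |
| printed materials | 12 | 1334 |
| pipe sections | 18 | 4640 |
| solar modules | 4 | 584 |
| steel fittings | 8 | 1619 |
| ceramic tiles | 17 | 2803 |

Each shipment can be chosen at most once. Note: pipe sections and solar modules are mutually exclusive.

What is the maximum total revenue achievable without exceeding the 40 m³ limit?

9297

Ranking by ratio (revenue/m³): pipe sections 257.78, lab equipment 235.88, auto components 217.00.
Best packing: auto components + pipe sections + steel fittings — 40 m³, 9297 total.
The closest alternative, paper rolls + hardware kits + lab equipment + pipe sections, reaches only 9035.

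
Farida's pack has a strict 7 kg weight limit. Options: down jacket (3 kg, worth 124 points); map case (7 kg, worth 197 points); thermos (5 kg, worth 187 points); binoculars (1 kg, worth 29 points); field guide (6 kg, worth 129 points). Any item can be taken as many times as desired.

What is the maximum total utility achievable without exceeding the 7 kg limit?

277

Density check — down jacket 41.33, thermos 37.40, binoculars 29.00 are the best per kg.
2×down jacket + binoculars uses 7 of the 7 kg and totals 277.
Every other selection either busts 7 kg or fails to beat 277.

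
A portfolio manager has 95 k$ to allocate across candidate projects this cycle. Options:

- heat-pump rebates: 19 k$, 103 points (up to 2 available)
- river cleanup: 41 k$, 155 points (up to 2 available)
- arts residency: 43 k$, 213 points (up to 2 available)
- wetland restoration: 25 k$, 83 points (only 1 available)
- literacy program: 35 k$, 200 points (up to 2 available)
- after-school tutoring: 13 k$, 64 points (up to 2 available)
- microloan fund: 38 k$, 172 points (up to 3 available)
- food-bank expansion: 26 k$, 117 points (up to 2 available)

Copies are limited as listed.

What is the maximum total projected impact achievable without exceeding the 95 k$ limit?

503

The ratio ordering already packs tightly: heat-pump rebates + 2×literacy program, 89 k$, 503.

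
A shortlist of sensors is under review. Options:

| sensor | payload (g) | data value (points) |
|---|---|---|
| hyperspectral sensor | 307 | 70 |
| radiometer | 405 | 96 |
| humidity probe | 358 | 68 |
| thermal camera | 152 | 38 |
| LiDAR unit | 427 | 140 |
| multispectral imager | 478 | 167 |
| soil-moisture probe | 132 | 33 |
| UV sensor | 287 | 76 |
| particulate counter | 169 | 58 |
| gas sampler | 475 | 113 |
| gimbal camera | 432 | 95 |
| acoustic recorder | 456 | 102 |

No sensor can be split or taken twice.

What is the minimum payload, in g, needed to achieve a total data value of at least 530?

1763

Look for the lowest-payload combination reaching 530.
radiometer + thermal camera + LiDAR unit + multispectral imager + soil-moisture probe + particulate counter: 532 data value at 1763 g.
Any bundle with less than 1763 g falls short of 530.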